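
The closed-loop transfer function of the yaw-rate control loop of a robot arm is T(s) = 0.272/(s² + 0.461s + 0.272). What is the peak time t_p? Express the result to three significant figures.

t_p ≈ 6.72 s

Comparing the denominator to s² + 2ζω_n s + ω_n²: ω_n = √0.272 = 0.522 rad/s, and 2ζω_n = 0.461 so ζ = 0.461/(2·0.522) = 0.442.
ω_d = 0.522·√(1 − 0.442²) = 0.468 rad/s. Then t_p = π/ω_d = 6.72 s.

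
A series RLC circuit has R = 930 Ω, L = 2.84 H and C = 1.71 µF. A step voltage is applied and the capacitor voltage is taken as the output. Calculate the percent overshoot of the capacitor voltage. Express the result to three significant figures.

%OS ≈ 29.7%

For a series RLC circuit (capacitor voltage as output), ω_n = 1/√(LC) = 1/√(2.84 H · 1.71 µF) = 454 rad/s.
ζ = (R/2)·√(C/L) = (930/2)·√(1.71 µF/2.84 H) = 0.361.
Overshoot: exp(−π·0.361/√(1−0.361²)) = 0.297, i.e. 29.7%.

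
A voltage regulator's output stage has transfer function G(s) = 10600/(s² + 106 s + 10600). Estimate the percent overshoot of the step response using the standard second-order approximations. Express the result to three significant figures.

%OS ≈ 15.2%

ω_n = √10600 = 103 rad/s; ζ = 106/(2·103) = 0.515.
%OS = 100 e^{−πζ/√(1−ζ²)} with ζ = 0.515 gives 15.2%.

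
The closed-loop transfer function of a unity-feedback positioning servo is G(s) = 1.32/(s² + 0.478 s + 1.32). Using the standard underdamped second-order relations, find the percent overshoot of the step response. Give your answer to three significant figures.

Matching coefficients with s² + 2ζω_n s + ω_n² gives ω_n² = 1.32 ⇒ ω_n = 1.15 rad/s, and ζ = 0.478/(2ω_n) = 0.208.
Overshoot: exp(−π·0.208/√(1−0.208²)) = 0.513, i.e. 51.3%.

%OS ≈ 51.3%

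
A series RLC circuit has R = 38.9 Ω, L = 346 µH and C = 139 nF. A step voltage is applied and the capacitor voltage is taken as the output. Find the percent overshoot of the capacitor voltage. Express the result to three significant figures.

%OS ≈ 26.4%

For a series RLC circuit (capacitor voltage as output), ω_n = 1/√(LC) = 1/√(346 µH · 139 nF) = 144000 rad/s.
ζ = (R/2)·√(C/L) = (38.9/2)·√(139 nF/346 µH) = 0.390.
Overshoot: exp(−π·0.390/√(1−0.390²)) = 0.264, i.e. 26.4%.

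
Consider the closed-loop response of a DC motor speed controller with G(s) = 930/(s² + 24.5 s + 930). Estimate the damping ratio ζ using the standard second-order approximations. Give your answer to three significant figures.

Matching coefficients with s² + 2ζω_n s + ω_n² gives ω_n² = 930 ⇒ ω_n = 30.5 rad/s, and ζ = 24.5/(2ω_n) = 0.402.

ζ ≈ 0.402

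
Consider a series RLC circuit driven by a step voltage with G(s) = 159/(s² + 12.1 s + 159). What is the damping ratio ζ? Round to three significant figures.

ζ ≈ 0.480

Comparing the denominator to s² + 2ζω_n s + ω_n²: ω_n = √159 = 12.6 rad/s, and 2ζω_n = 12.1 so ζ = 12.1/(2·12.6) = 0.480.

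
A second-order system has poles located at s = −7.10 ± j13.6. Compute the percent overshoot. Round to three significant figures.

The poles are at −σ ± jω_d with σ = 7.10 and ω_d = 13.6, so ω_n = √(σ²+ω_d²) = 15.3 rad/s and ζ = σ/ω_n = 0.463.
%OS = 100 e^{−πζ/√(1−ζ²)} with ζ = 0.463 gives 19.4%.

%OS ≈ 19.4%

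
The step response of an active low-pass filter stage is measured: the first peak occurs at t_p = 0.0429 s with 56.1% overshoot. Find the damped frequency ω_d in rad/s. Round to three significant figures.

t_p = π/ω_d, so ω_d = π/0.0429 = 73.2 rad/s.

ω_d ≈ 73.2 rad/s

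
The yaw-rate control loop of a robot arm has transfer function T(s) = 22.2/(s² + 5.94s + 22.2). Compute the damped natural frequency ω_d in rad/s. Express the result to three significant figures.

ω_n = √22.2 = 4.71 rad/s; ζ = 5.94/(2·4.71) = 0.630.
The damped frequency ω_d = ω_n√(1−ζ²) = 3.66 rad/s.

ω_d ≈ 3.66 rad/s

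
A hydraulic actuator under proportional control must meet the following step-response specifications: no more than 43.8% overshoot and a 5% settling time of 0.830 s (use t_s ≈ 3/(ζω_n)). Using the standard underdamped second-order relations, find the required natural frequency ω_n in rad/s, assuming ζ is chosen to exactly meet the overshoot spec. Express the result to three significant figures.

Inverting the overshoot relation: ζ = |ln 0.438|/√(π² + ln²0.438) = 0.254.
Then ω_n = 3/(ζ t_s) = 3/(0.254 × 0.830) = 14.2 rad/s.

ω_n ≈ 14.2 rad/s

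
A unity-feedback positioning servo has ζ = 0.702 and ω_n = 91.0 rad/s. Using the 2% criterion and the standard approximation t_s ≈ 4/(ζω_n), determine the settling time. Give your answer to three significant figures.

t_s ≈ 0.0626 s

t_s ≈ 4/(ζω_n) = 4/(0.702 × 91.0) = 0.0626 s.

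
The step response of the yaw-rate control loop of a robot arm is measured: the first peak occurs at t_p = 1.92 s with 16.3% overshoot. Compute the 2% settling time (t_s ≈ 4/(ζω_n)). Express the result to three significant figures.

t_s ≈ 4.23 s

From the overshoot, ζ = −ln(OS)/√(π²+ln²(OS)) = 0.500.
From t_p = π/ω_d, ω_d = π/1.92 = 1.64 rad/s, so ω_n = ω_d/√(1−ζ²) = 1.89 rad/s.
t_s ≈ 4/(ζω_n) = 4/(0.500·1.89) = 4.23 s.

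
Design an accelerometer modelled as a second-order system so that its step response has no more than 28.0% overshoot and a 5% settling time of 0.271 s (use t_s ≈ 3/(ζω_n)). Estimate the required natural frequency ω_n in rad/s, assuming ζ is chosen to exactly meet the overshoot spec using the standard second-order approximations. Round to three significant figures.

Inverting the overshoot relation: ζ = |ln 0.280|/√(π² + ln²0.280) = 0.376.
From t_s ≈ 3/(ζω_n): ω_n = 3/(ζ·t_s) = 3/(0.376·0.271) = 29.5 rad/s.

ω_n ≈ 29.5 rad/s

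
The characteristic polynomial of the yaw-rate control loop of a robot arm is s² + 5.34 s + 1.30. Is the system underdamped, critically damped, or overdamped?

a² − 4b = 23 > 0 (two distinct real roots); the system is overdamped.

overdamped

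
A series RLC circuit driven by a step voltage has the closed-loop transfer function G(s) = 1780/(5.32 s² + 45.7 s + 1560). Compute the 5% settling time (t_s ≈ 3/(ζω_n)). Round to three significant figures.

Dividing through by 5.32: denominator becomes s² + 8.590 s + 293.2.
So ω_n = √293.2 = 17.1 rad/s and ζ = 8.590/(2·17.1) = 0.251.
t_s ≈ 3/(ζω_n) = 0.698 s.

t_s ≈ 0.698 s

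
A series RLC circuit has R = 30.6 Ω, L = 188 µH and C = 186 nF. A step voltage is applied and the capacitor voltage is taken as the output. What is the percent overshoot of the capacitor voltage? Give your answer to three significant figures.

For a series RLC circuit (capacitor voltage as output), ω_n = 1/√(LC) = 1/√(188 µH · 186 nF) = 169000 rad/s.
ζ = (R/2)·√(C/L) = (30.6/2)·√(186 nF/188 µH) = 0.481.
%OS = 100 e^{−πζ/√(1−ζ²)} with ζ = 0.481 gives 17.8%.

%OS ≈ 17.8%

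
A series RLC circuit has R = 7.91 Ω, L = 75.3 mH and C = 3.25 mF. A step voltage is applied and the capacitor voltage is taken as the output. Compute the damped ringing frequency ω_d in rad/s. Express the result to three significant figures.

For a series RLC circuit (capacitor voltage as output), ω_n = 1/√(LC) = 1/√(75.3 mH · 3.25 mF) = 63.9 rad/s.
ζ = (R/2)·√(C/L) = (7.91/2)·√(3.25 mF/75.3 mH) = 0.822.
The damped frequency ω_d = ω_n√(1−ζ²) = 36.4 rad/s.

ω_d ≈ 36.4 rad/s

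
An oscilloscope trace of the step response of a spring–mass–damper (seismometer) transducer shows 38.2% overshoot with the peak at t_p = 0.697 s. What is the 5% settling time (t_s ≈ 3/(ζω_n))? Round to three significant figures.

t_s ≈ 2.17 s

The overshoot fixes ζ = −ln(OS)/√(π²+ln²(OS)) = 0.293.
From t_p = π/ω_d, ω_d = π/0.697 = 4.51 rad/s, so ω_n = ω_d/√(1−ζ²) = 4.71 rad/s.
t_s ≈ 3/(ζω_n) = 3/(0.293·4.71) = 2.17 s.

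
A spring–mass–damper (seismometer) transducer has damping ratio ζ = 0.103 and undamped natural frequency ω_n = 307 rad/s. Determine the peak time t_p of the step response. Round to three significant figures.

t_p ≈ 0.0103 s

The damped frequency is ω_d = ω_n√(1−ζ²) = 307·√(1−0.0106) = 305 rad/s.
Peak time t_p = π/ω_d = π/305 = 0.0103 s.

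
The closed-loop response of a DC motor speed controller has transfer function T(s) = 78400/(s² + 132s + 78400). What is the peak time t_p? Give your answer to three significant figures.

Matching coefficients with s² + 2ζω_n s + ω_n² gives ω_n² = 78400 ⇒ ω_n = 280 rad/s, and ζ = 132/(2ω_n) = 0.236.
ω_d = ω_n√(1−ζ²) = 272 rad/s. Then t_p = π/ω_d = 0.0115 s.

t_p ≈ 0.0115 s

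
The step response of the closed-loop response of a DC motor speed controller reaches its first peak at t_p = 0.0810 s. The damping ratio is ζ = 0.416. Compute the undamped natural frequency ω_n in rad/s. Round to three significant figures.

ω_n ≈ 42.7 rad/s

Peak time t_p = π/ω_d, so ω_d = π/t_p = π/0.0810 = 38.8 rad/s.
ω_n = ω_d/√(1−ζ²) = 38.8/√0.827 = 42.7 rad/s.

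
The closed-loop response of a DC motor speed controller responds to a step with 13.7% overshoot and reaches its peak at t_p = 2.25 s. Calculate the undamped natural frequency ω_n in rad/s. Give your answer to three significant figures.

ζ from %OS: ζ = |ln 0.137|/√(π²+ln²0.137) = 0.535.
t_p = π/ω_d ⇒ ω_d = 1.40 rad/s; then ω_n = ω_d/√(1−ζ²) = 1.65 rad/s.

ω_n ≈ 1.65 rad/s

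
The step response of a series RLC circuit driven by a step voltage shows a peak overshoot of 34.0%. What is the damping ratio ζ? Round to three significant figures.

ζ = −ln(OS)/√(π² + (ln OS)²). With OS = 0.340, ln OS = −1.079 and ζ = 1.079/3.322 = 0.325.

ζ ≈ 0.325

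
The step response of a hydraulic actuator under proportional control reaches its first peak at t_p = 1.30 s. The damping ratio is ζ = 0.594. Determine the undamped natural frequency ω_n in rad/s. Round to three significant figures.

Peak time t_p = π/ω_d, so ω_d = π/t_p = π/1.30 = 2.42 rad/s.
ω_n = ω_d/√(1−ζ²) = 2.42/√0.647 = 3.00 rad/s.

ω_n ≈ 3.00 rad/s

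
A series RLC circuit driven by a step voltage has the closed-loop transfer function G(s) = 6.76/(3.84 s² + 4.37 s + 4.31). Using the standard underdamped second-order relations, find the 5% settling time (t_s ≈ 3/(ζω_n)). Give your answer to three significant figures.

t_s ≈ 5.27 s

Dividing through by 3.84: denominator becomes s² + 1.138 s + 1.122.
So ω_n = √1.122 = 1.06 rad/s and ζ = 1.138/(2·1.06) = 0.537.
t_s ≈ 3/(ζω_n) = 5.27 s.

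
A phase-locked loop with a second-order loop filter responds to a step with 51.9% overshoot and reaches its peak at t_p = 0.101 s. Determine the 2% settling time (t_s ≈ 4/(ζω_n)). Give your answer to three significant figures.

t_s ≈ 0.616 s

From the overshoot, ζ = −ln(OS)/√(π²+ln²(OS)) = 0.204.
From t_p = π/ω_d, ω_d = π/0.101 = 31.1 rad/s, so ω_n = ω_d/√(1−ζ²) = 31.8 rad/s.
t_s ≈ 4/(ζω_n) = 4/(0.204·31.8) = 0.616 s.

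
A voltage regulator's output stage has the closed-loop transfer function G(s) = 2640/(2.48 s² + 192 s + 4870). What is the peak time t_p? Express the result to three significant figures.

t_p ≈ 0.146 s

Dividing through by 2.48: denominator becomes s² + 77.42 s + 1964.
So ω_n = √1964 = 44.3 rad/s and ζ = 77.42/(2·44.3) = 0.874.
The damped frequency ω_d = ω_n√(1−ζ²) = 21.6 rad/s. t_p = π/ω_d = 0.146 s.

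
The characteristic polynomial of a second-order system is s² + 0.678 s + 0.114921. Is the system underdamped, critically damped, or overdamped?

a² − 4b = 0.678² − 4·0.114921 = 0 (repeated real root); the system is critically damped.

critically damped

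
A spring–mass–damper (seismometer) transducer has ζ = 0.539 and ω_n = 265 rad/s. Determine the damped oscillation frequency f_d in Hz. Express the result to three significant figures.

f_d ≈ 35.5 Hz

ω_d = ω_n√(1−ζ²) = 265·√0.709 = 223 rad/s.
f_d = ω_d/(2π) = 35.5 Hz.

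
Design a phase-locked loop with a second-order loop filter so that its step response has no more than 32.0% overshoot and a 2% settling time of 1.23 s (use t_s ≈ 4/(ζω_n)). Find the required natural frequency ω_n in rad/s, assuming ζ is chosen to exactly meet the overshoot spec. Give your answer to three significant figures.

Inverting the overshoot relation: ζ = |ln 0.320|/√(π² + ln²0.320) = 0.341.
Then ω_n = 4/(ζ t_s) = 4/(0.341 × 1.23) = 9.54 rad/s.

ω_n ≈ 9.54 rad/s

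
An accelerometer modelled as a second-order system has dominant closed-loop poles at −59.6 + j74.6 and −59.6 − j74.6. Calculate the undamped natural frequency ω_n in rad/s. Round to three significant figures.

|pole| = ω_n = √(59.6² + 74.6²) = 95.5 rad/s; ζ = cos θ = σ/ω_n = 0.624.

ω_n ≈ 95.5 rad/s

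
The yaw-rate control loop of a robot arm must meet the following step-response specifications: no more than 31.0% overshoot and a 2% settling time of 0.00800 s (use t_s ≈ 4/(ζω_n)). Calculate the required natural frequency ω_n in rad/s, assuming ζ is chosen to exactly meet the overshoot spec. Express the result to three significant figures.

ζ = −ln(OS)/√(π² + (ln OS)²). With OS = 0.310, ln OS = −1.171 and ζ = 1.171/3.353 = 0.349.
From t_s ≈ 4/(ζω_n): ω_n = 4/(ζ·t_s) = 4/(0.349·0.00800) = 1430 rad/s.

ω_n ≈ 1430 rad/s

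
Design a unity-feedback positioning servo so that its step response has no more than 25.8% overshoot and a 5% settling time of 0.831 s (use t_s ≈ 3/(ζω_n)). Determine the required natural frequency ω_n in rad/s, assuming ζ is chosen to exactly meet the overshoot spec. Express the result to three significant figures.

ω_n ≈ 9.12 rad/s

From %OS = 100·exp(−πζ/√(1−ζ²)), invert to get ζ = −ln(OS)/√(π² + ln²(OS)) with OS = 0.258.
−ln 0.258 = 1.355, so ζ = 1.355/√(π² + 1.835) = 0.396.
Then ω_n = 3/(ζ t_s) = 3/(0.396 × 0.831) = 9.12 rad/s.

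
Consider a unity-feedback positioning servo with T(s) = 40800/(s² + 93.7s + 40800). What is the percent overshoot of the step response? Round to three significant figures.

ω_n = √40800 = 202 rad/s; ζ = 93.7/(2·202) = 0.232.
%OS = 100 e^{−πζ/√(1−ζ²)} with ζ = 0.232 gives 47.3%.

%OS ≈ 47.3%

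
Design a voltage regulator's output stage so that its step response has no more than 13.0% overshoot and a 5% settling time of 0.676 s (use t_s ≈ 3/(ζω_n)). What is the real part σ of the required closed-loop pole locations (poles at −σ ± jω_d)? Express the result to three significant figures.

σ ≈ 4.44

The settling-time spec alone fixes σ = ζω_n = 3/t_s = 3/0.676 = 4.44.
(Overshoot then fixes ζ = 0.545 and hence ω_d = σ·√(1−ζ²)/ζ = 6.83 rad/s.)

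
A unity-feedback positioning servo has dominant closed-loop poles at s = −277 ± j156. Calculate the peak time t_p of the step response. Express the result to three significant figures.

t_p = π/ω_d with ω_d = 156 (the imaginary part), so t_p = 0.0201 s.

t_p ≈ 0.0201 s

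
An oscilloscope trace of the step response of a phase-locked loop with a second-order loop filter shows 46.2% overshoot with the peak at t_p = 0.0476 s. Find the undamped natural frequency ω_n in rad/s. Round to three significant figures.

ζ from %OS: ζ = |ln 0.462|/√(π²+ln²0.462) = 0.239.
From t_p = π/ω_d, ω_d = π/0.0476 = 66.0 rad/s, so ω_n = ω_d/√(1−ζ²) = 68.0 rad/s.

ω_n ≈ 68.0 rad/s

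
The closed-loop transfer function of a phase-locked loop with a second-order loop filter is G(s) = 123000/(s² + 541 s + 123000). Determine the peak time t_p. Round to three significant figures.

t_p ≈ 0.0141 s

ω_n = √123000 = 351 rad/s; ζ = 541/(2·351) = 0.771.
ω_d = ω_n√(1−ζ²) = 223 rad/s. Then t_p = π/ω_d = 0.0141 s.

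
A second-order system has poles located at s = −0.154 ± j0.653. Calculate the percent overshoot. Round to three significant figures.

|pole| = ω_n = √(0.154² + 0.653²) = 0.671 rad/s; ζ = cos θ = σ/ω_n = 0.230.
%OS = 100 e^{−πζ/√(1−ζ²)} with ζ = 0.230 gives 47.7%.

%OS ≈ 47.7%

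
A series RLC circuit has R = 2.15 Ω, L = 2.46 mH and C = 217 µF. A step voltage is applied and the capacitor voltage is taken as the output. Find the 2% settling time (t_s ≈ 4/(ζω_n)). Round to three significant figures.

t_s ≈ 0.00915 s

For a series RLC circuit (capacitor voltage as output), ω_n = 1/√(LC) = 1/√(2.46 mH · 217 µF) = 1370 rad/s.
ζ = (R/2)·√(C/L) = (2.15/2)·√(217 µF/2.46 mH) = 0.319.
t_s ≈ 4/(ζω_n) = 0.00915 s.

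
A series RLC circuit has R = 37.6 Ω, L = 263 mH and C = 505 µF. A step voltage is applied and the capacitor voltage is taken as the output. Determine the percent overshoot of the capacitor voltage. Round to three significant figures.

%OS ≈ 1.04%

For a series RLC circuit (capacitor voltage as output), ω_n = 1/√(LC) = 1/√(263 mH · 505 µF) = 86.8 rad/s.
ζ = (R/2)·√(C/L) = (37.6/2)·√(505 µF/263 mH) = 0.824.
Overshoot: exp(−π·0.824/√(1−0.824²)) = 0.0104, i.e. 1.04%.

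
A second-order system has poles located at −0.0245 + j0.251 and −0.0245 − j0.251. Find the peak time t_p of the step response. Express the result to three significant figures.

t_p ≈ 12.5 s

t_p = π/ω_d with ω_d = 0.251 (the imaginary part), so t_p = 12.5 s.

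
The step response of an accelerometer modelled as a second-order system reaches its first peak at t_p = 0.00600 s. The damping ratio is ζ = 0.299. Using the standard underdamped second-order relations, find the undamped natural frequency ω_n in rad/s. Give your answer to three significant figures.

ω_n ≈ 549 rad/s

Peak time t_p = π/ω_d, so ω_d = π/t_p = π/0.00600 = 524 rad/s.
ω_n = ω_d/√(1−ζ²) = 524/√0.911 = 549 rad/s.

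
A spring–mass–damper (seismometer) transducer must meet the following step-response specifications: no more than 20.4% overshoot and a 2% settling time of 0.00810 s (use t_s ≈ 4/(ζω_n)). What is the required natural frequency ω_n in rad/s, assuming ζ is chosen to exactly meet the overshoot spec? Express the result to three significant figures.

ω_n ≈ 1090 rad/s

Inverting the overshoot relation: ζ = |ln 0.204|/√(π² + ln²0.204) = 0.451.
From t_s ≈ 4/(ζω_n): ω_n = 4/(ζ·t_s) = 4/(0.451·0.00810) = 1090 rad/s.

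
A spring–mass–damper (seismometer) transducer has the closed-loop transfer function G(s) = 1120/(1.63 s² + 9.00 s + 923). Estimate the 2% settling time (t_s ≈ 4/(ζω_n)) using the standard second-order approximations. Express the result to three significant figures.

t_s ≈ 1.45 s

Dividing through by 1.63: denominator becomes s² + 5.521 s + 566.3.
So ω_n = √566.3 = 23.8 rad/s and ζ = 5.521/(2·23.8) = 0.116.
t_s ≈ 4/(ζω_n) = 1.45 s.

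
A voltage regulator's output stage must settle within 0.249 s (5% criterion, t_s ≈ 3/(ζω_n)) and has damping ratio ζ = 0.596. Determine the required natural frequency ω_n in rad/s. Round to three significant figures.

ω_n ≈ 20.2 rad/s

Rearranging t_s ≈ 3/(ζω_n) gives ω_n = 3/(ζ·t_s) = 3/(0.596 × 0.249) = 20.2 rad/s.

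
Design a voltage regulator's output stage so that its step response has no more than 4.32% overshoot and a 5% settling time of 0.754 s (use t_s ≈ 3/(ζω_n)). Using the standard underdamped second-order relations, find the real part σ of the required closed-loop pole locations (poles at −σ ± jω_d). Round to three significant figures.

The settling-time spec alone fixes σ = ζω_n = 3/t_s = 3/0.754 = 3.98.
(Overshoot then fixes ζ = 0.707 and hence ω_d = σ·√(1−ζ²)/ζ = 3.98 rad/s.)

σ ≈ 3.98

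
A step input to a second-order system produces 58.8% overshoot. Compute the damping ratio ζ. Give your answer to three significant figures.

ζ ≈ 0.167

ζ = −ln(OS)/√(π² + (ln OS)²). With OS = 0.588, ln OS = −0.5310 and ζ = 0.5310/3.186 = 0.167.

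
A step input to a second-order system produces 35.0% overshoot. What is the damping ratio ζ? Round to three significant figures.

ζ = −ln(OS)/√(π² + (ln OS)²). With OS = 0.350, ln OS = −1.050 and ζ = 1.050/3.312 = 0.317.

ζ ≈ 0.317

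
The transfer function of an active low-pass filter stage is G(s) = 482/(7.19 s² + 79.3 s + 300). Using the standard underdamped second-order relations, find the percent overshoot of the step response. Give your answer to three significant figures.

Dividing through by 7.19: denominator becomes s² + 11.03 s + 41.72.
So ω_n = √41.72 = 6.46 rad/s and ζ = 11.03/(2·6.46) = 0.854.
%OS = 100 e^{−πζ/√(1−ζ²)} with ζ = 0.854 gives 0.580%.

%OS ≈ 0.580%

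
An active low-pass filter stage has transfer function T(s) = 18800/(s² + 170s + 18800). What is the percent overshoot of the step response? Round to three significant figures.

Comparing the denominator to s² + 2ζω_n s + ω_n²: ω_n = √18800 = 137 rad/s, and 2ζω_n = 170 so ζ = 170/(2·137) = 0.620.
%OS = 100 e^{−πζ/√(1−ζ²)} with ζ = 0.620 gives 8.36%.

%OS ≈ 8.36%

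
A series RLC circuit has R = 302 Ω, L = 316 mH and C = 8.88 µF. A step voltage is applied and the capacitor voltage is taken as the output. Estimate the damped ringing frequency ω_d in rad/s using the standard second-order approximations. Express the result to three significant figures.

ω_d ≈ 358 rad/s

For a series RLC circuit (capacitor voltage as output), ω_n = 1/√(LC) = 1/√(316 mH · 8.88 µF) = 597 rad/s.
ζ = (R/2)·√(C/L) = (302/2)·√(8.88 µF/316 mH) = 0.800.
The damped frequency ω_d = ω_n√(1−ζ²) = 358 rad/s.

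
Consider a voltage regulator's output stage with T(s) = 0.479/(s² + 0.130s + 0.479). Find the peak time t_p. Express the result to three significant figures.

Comparing the denominator to s² + 2ζω_n s + ω_n²: ω_n = √0.479 = 0.692 rad/s, and 2ζω_n = 0.130 so ζ = 0.130/(2·0.692) = 0.0939.
ω_d = 0.692·√(1 − 0.0939²) = 0.689 rad/s. Then t_p = π/ω_d = 4.56 s.

t_p ≈ 4.56 s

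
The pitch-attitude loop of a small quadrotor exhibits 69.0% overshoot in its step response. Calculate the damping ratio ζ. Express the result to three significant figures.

ζ ≈ 0.117

Inverting the overshoot relation: ζ = |ln 0.690|/√(π² + ln²0.690) = 0.117.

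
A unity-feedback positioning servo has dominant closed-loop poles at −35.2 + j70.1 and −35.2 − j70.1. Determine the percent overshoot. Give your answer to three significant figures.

With σ = 35.2, ω_d = 70.1: ω_n = √(σ²+ω_d²) = 78.4 rad/s, ζ = σ/ω_n = 0.449.
%OS = 100·exp(−πζ/√(1−ζ²)) = 20.6%.

%OS ≈ 20.6%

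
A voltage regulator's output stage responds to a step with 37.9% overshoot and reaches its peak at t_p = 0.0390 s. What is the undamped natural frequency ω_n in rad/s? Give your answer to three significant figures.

ω_n ≈ 84.3 rad/s

From the overshoot, ζ = −ln(OS)/√(π²+ln²(OS)) = 0.295.
From t_p = π/ω_d, ω_d = π/0.0390 = 80.6 rad/s, so ω_n = ω_d/√(1−ζ²) = 84.3 rad/s.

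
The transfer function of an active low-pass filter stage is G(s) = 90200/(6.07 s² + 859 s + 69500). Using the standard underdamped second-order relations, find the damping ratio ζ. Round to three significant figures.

Dividing through by 6.07: denominator becomes s² + 141.5 s + 11450.
So ω_n = √11450 = 107 rad/s and ζ = 141.5/(2·107) = 0.661.

ζ ≈ 0.661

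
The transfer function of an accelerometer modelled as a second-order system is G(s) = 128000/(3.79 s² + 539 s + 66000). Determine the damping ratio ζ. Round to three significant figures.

Dividing through by 3.79: denominator becomes s² + 142.2 s + 17410.
So ω_n = √17410 = 132 rad/s and ζ = 142.2/(2·132) = 0.539.

ζ ≈ 0.539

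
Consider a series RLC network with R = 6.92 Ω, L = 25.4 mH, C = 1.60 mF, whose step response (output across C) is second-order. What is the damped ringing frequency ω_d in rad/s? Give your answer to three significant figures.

For a series RLC circuit (capacitor voltage as output), ω_n = 1/√(LC) = 1/√(25.4 mH · 1.60 mF) = 157 rad/s.
ζ = (R/2)·√(C/L) = (6.92/2)·√(1.60 mF/25.4 mH) = 0.868.
ω_d = 157·√(1 − 0.868²) = 77.8 rad/s.

ω_d ≈ 77.8 rad/s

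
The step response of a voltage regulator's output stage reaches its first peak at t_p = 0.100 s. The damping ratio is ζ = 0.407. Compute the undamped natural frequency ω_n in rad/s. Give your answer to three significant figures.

Peak time t_p = π/ω_d, so ω_d = π/t_p = π/0.100 = 31.4 rad/s.
ω_n = ω_d/√(1−ζ²) = 31.4/√0.834 = 34.4 rad/s.

ω_n ≈ 34.4 rad/s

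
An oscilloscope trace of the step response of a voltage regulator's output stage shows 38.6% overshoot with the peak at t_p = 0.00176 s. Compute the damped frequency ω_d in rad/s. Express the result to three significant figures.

ω_d ≈ 1780 rad/s

t_p = π/ω_d, so ω_d = π/0.00176 = 1780 rad/s.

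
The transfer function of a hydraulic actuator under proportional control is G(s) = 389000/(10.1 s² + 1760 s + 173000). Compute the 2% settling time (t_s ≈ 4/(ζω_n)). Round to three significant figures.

Dividing through by 10.1: denominator becomes s² + 174.3 s + 17130.
So ω_n = √17130 = 131 rad/s and ζ = 174.3/(2·131) = 0.666.
t_s ≈ 4/(ζω_n) = 0.0459 s.

t_s ≈ 0.0459 s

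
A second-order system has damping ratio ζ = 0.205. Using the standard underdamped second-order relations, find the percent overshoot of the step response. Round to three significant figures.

%OS ≈ 51.8%

For an underdamped second-order system, %OS = 100·exp(−πζ/√(1−ζ²)).
πζ/√(1−ζ²) = π·0.205/√(1−0.0420) = 0.6580, so %OS = 100·e^(−0.6580) = 51.8%.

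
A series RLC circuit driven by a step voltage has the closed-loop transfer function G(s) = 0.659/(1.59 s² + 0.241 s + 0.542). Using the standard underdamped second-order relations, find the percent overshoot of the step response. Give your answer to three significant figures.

%OS ≈ 66.3%

Dividing through by 1.59: denominator becomes s² + 0.1516 s + 0.3409.
So ω_n = √0.3409 = 0.584 rad/s and ζ = 0.1516/(2·0.584) = 0.130.
%OS = 100 e^{−πζ/√(1−ζ²)} with ζ = 0.130 gives 66.3%.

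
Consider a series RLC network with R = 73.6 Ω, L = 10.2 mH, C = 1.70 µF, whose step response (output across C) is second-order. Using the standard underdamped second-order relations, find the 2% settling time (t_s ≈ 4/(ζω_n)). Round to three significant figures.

For a series RLC circuit (capacitor voltage as output), ω_n = 1/√(LC) = 1/√(10.2 mH · 1.70 µF) = 7590 rad/s.
ζ = (R/2)·√(C/L) = (73.6/2)·√(1.70 µF/10.2 mH) = 0.475.
t_s ≈ 4/(ζω_n) = 0.00111 s.

t_s ≈ 0.00111 s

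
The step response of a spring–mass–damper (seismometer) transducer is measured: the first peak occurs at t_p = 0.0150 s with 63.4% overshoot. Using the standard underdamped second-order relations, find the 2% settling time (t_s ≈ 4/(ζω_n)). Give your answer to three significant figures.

From the overshoot, ζ = −ln(OS)/√(π²+ln²(OS)) = 0.144.
t_p = π/ω_d ⇒ ω_d = 209 rad/s; then ω_n = ω_d/√(1−ζ²) = 212 rad/s.
t_s ≈ 4/(ζω_n) = 4/(0.144·212) = 0.132 s.

t_s ≈ 0.132 s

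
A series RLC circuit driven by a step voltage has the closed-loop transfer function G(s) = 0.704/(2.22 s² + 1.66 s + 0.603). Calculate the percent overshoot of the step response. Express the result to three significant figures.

%OS ≈ 3.94%

Dividing through by 2.22: denominator becomes s² + 0.7477 s + 0.2716.
So ω_n = √0.2716 = 0.521 rad/s and ζ = 0.7477/(2·0.521) = 0.717.
%OS = 100 e^{−πζ/√(1−ζ²)} with ζ = 0.717 gives 3.94%.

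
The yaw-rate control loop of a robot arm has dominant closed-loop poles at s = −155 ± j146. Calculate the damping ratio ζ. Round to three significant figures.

ζ ≈ 0.728

With σ = 155, ω_d = 146: ω_n = √(σ²+ω_d²) = 213 rad/s, ζ = σ/ω_n = 0.728.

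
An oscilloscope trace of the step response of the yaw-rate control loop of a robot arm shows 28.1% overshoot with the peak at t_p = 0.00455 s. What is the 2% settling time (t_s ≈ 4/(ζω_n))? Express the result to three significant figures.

t_s ≈ 0.0143 s

ζ from %OS: ζ = |ln 0.281|/√(π²+ln²0.281) = 0.375.
t_p = π/ω_d ⇒ ω_d = 690 rad/s; then ω_n = ω_d/√(1−ζ²) = 745 rad/s.
t_s ≈ 4/(ζω_n) = 4/(0.375·745) = 0.0143 s.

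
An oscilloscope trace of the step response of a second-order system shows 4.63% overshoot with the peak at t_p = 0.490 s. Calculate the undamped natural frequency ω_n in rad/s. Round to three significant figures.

ω_n ≈ 8.97 rad/s

ζ from %OS: ζ = |ln 0.0463|/√(π²+ln²0.0463) = 0.699.
From t_p = π/ω_d, ω_d = π/0.490 = 6.41 rad/s, so ω_n = ω_d/√(1−ζ²) = 8.97 rad/s.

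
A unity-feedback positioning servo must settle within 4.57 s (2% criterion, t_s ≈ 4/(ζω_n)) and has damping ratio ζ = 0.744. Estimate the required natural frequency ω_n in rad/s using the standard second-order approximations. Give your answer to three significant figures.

Rearranging t_s ≈ 4/(ζω_n) gives ω_n = 4/(ζ·t_s) = 4/(0.744 × 4.57) = 1.18 rad/s.

ω_n ≈ 1.18 rad/s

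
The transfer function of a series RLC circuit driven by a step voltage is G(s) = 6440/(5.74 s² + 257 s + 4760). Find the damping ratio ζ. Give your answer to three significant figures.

ζ ≈ 0.777

Dividing through by 5.74: denominator becomes s² + 44.77 s + 829.3.
So ω_n = √829.3 = 28.8 rad/s and ζ = 44.77/(2·28.8) = 0.777.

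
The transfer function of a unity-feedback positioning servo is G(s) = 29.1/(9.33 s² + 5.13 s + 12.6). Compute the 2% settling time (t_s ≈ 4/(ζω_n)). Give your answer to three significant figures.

t_s ≈ 14.5 s

Dividing through by 9.33: denominator becomes s² + 0.5498 s + 1.350.
So ω_n = √1.350 = 1.16 rad/s and ζ = 0.5498/(2·1.16) = 0.237.
t_s ≈ 4/(ζω_n) = 14.5 s.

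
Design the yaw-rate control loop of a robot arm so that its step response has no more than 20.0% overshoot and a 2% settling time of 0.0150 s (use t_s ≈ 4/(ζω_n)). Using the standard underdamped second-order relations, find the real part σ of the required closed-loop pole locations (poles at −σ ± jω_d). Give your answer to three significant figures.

The settling-time spec alone fixes σ = ζω_n = 4/t_s = 4/0.0150 = 267.
(Overshoot then fixes ζ = 0.456 and hence ω_d = σ·√(1−ζ²)/ζ = 521 rad/s.)

σ ≈ 267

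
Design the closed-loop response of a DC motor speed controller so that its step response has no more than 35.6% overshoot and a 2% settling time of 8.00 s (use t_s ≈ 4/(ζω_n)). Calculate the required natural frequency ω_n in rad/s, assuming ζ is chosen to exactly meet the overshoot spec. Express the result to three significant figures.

ζ = −ln(OS)/√(π² + (ln OS)²). With OS = 0.356, ln OS = −1.033 and ζ = 1.033/3.307 = 0.312.
From t_s ≈ 4/(ζω_n): ω_n = 4/(ζ·t_s) = 4/(0.312·8.00) = 1.60 rad/s.

ω_n ≈ 1.60 rad/s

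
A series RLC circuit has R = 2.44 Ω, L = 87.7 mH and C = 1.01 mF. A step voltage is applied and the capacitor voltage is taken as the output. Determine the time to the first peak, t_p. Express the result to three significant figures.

For a series RLC circuit (capacitor voltage as output), ω_n = 1/√(LC) = 1/√(87.7 mH · 1.01 mF) = 106 rad/s.
ζ = (R/2)·√(C/L) = (2.44/2)·√(1.01 mF/87.7 mH) = 0.131.
ω_d = ω_n√(1−ζ²) = 105 rad/s. t_p = π/ω_d = 0.0298 s.

t_p ≈ 0.0298 s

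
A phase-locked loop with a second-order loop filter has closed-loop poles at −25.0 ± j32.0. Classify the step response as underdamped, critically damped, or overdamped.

underdamped

Since the poles form a complex-conjugate pair with nonzero imaginary part, the response is underdamped.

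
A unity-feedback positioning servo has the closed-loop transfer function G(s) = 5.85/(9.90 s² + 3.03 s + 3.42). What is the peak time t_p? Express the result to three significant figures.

Dividing through by 9.90: denominator becomes s² + 0.3061 s + 0.3455.
So ω_n = √0.3455 = 0.588 rad/s and ζ = 0.3061/(2·0.588) = 0.260.
ω_d = ω_n√(1−ζ²) = 0.567 rad/s. t_p = π/ω_d = 5.54 s.

t_p ≈ 5.54 s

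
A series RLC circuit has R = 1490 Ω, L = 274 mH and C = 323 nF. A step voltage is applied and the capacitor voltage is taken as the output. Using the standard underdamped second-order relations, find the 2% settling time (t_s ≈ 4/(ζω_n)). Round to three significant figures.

For a series RLC circuit (capacitor voltage as output), ω_n = 1/√(LC) = 1/√(274 mH · 323 nF) = 3360 rad/s.
ζ = (R/2)·√(C/L) = (1490/2)·√(323 nF/274 mH) = 0.809.
t_s ≈ 4/(ζω_n) = 0.00147 s.

t_s ≈ 0.00147 s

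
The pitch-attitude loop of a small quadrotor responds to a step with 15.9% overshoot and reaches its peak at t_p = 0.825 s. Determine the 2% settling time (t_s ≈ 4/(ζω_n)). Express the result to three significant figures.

ζ from %OS: ζ = |ln 0.159|/√(π²+ln²0.159) = 0.505.
From t_p = π/ω_d, ω_d = π/0.825 = 3.81 rad/s, so ω_n = ω_d/√(1−ζ²) = 4.41 rad/s.
t_s ≈ 4/(ζω_n) = 4/(0.505·4.41) = 1.79 s.

t_s ≈ 1.79 s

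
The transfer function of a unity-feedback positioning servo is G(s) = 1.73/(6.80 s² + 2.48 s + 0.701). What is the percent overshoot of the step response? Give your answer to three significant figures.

%OS ≈ 11.4%

Dividing through by 6.80: denominator becomes s² + 0.3647 s + 0.1031.
So ω_n = √0.1031 = 0.321 rad/s and ζ = 0.3647/(2·0.321) = 0.568.
%OS = 100 e^{−πζ/√(1−ζ²)} with ζ = 0.568 gives 11.4%.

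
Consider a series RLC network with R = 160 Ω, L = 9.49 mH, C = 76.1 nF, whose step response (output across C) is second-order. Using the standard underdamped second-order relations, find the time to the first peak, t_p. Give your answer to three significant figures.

For a series RLC circuit (capacitor voltage as output), ω_n = 1/√(LC) = 1/√(9.49 mH · 76.1 nF) = 37200 rad/s.
ζ = (R/2)·√(C/L) = (160/2)·√(76.1 nF/9.49 mH) = 0.227.
ω_d = 37200·√(1 − 0.227²) = 36200 rad/s. t_p = π/ω_d = 0.0000867 s.

t_p ≈ 0.0000867 s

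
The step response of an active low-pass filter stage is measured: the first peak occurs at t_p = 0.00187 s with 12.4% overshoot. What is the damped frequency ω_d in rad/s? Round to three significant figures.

t_p = π/ω_d, so ω_d = π/0.00187 = 1680 rad/s.

ω_d ≈ 1680 rad/s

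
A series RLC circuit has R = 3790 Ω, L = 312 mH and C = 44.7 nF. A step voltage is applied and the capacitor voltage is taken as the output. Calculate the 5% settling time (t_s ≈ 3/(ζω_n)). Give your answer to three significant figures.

t_s ≈ 0.000494 s

For a series RLC circuit (capacitor voltage as output), ω_n = 1/√(LC) = 1/√(312 mH · 44.7 nF) = 8470 rad/s.
ζ = (R/2)·√(C/L) = (3790/2)·√(44.7 nF/312 mH) = 0.717.
t_s ≈ 3/(ζω_n) = 0.000494 s.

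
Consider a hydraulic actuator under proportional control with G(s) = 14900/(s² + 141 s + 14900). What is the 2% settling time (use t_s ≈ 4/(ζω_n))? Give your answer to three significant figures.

Matching coefficients with s² + 2ζω_n s + ω_n² gives ω_n² = 14900 ⇒ ω_n = 122 rad/s, and ζ = 141/(2ω_n) = 0.578.
t_s ≈ 4/(ζω_n) = 4/(0.578·122) = 0.0567 s.

t_s ≈ 0.0567 s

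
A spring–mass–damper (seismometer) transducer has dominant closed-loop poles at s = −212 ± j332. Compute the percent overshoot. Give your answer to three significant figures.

%OS ≈ 13.5%

|pole| = ω_n = √(212² + 332²) = 394 rad/s; ζ = cos θ = σ/ω_n = 0.538.
Overshoot: exp(−π·0.538/√(1−0.538²)) = 0.135, i.e. 13.5%.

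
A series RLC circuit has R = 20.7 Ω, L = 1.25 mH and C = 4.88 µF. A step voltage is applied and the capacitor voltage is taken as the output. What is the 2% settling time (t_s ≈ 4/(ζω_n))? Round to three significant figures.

t_s ≈ 0.000483 s

For a series RLC circuit (capacitor voltage as output), ω_n = 1/√(LC) = 1/√(1.25 mH · 4.88 µF) = 12800 rad/s.
ζ = (R/2)·√(C/L) = (20.7/2)·√(4.88 µF/1.25 mH) = 0.647.
t_s ≈ 4/(ζω_n) = 0.000483 s.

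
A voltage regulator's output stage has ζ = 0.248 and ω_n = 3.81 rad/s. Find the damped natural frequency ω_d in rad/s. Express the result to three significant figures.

ω_d = ω_n√(1−ζ²) = 3.81·√0.938 = 3.69 rad/s.

ω_d ≈ 3.69 rad/s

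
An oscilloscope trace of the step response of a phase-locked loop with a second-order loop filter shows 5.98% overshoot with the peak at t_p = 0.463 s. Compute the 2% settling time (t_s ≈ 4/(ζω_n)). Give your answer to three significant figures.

ζ from %OS: ζ = |ln 0.0598|/√(π²+ln²0.0598) = 0.668.
From t_p = π/ω_d, ω_d = π/0.463 = 6.79 rad/s, so ω_n = ω_d/√(1−ζ²) = 9.11 rad/s.
t_s ≈ 4/(ζω_n) = 4/(0.668·9.11) = 0.657 s.

t_s ≈ 0.657 s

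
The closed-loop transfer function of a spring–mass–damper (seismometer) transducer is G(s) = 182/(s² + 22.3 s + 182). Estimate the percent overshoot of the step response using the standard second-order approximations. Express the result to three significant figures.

%OS ≈ 0.993%

Comparing the denominator to s² + 2ζω_n s + ω_n²: ω_n = √182 = 13.5 rad/s, and 2ζω_n = 22.3 so ζ = 22.3/(2·13.5) = 0.826.
Overshoot: exp(−π·0.826/√(1−0.826²)) = 0.00993, i.e. 0.993%.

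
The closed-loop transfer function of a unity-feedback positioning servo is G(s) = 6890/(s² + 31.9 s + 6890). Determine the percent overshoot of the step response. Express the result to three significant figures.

%OS ≈ 54.1%

Comparing the denominator to s² + 2ζω_n s + ω_n²: ω_n = √6890 = 83.0 rad/s, and 2ζω_n = 31.9 so ζ = 31.9/(2·83.0) = 0.192.
%OS = 100·exp(−πζ/√(1−ζ²)) = 54.1%.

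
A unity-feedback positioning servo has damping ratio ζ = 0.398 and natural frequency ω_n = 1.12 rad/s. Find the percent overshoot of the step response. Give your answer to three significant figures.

For an underdamped second-order system, %OS = 100·exp(−πζ/√(1−ζ²)).
πζ/√(1−ζ²) = π·0.398/√(1−0.158) = 1.363, so %OS = 100·e^(−1.363) = 25.6%.

%OS ≈ 25.6%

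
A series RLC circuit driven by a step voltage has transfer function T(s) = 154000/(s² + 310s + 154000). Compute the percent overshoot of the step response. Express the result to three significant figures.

Matching coefficients with s² + 2ζω_n s + ω_n² gives ω_n² = 154000 ⇒ ω_n = 392 rad/s, and ζ = 310/(2ω_n) = 0.395.
Overshoot: exp(−π·0.395/√(1−0.395²)) = 0.259, i.e. 25.9%.

%OS ≈ 25.9%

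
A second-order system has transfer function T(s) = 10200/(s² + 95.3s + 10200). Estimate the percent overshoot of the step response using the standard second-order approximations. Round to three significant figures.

%OS ≈ 18.6%

Matching coefficients with s² + 2ζω_n s + ω_n² gives ω_n² = 10200 ⇒ ω_n = 101 rad/s, and ζ = 95.3/(2ω_n) = 0.472.
%OS = 100·exp(−πζ/√(1−ζ²)) = 18.6%.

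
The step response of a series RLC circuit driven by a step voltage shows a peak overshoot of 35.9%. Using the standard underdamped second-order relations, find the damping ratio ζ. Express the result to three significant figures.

ζ = −ln(OS)/√(π² + (ln OS)²). With OS = 0.359, ln OS = −1.024 and ζ = 1.024/3.304 = 0.310.

ζ ≈ 0.310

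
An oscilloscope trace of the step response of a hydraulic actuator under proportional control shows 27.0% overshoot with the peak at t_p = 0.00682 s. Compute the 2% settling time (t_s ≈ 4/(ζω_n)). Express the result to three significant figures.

t_s ≈ 0.0208 s

From the overshoot, ζ = −ln(OS)/√(π²+ln²(OS)) = 0.385.
t_p = π/ω_d ⇒ ω_d = 461 rad/s; then ω_n = ω_d/√(1−ζ²) = 499 rad/s.
t_s ≈ 4/(ζω_n) = 4/(0.385·499) = 0.0208 s.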